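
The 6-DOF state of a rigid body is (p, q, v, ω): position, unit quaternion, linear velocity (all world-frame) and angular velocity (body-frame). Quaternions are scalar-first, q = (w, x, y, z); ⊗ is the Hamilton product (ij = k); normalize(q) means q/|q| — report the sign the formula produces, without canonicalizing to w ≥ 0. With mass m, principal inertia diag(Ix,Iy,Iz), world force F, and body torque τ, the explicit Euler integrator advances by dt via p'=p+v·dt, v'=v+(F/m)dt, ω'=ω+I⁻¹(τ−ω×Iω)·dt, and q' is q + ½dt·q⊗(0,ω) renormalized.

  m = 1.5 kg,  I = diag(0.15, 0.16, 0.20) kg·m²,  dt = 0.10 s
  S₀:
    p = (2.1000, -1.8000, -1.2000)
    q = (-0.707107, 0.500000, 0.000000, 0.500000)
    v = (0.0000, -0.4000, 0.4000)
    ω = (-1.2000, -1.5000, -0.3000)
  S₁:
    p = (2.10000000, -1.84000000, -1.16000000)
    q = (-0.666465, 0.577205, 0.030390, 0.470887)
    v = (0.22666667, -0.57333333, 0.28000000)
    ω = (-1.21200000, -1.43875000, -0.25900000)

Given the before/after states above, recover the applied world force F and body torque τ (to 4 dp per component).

F = (3.4000, -2.6000, -1.8000)
τ = (0.0000, 0.0800, 0.1000)

Δω = ω₁−ω₀ = (-0.01200000, 0.06125000, 0.04100000)
gyro term ω₀×Iω₀ = (0.0180, -0.0180, 0.0180)
I·α + gyro = (0.0000, 0.0800, 0.1000)
velocity change Δv = (0.22666667, -0.17333333, -0.12000000)
m·(v₁−v₀)/dt = (3.4000, -2.6000, -1.8000)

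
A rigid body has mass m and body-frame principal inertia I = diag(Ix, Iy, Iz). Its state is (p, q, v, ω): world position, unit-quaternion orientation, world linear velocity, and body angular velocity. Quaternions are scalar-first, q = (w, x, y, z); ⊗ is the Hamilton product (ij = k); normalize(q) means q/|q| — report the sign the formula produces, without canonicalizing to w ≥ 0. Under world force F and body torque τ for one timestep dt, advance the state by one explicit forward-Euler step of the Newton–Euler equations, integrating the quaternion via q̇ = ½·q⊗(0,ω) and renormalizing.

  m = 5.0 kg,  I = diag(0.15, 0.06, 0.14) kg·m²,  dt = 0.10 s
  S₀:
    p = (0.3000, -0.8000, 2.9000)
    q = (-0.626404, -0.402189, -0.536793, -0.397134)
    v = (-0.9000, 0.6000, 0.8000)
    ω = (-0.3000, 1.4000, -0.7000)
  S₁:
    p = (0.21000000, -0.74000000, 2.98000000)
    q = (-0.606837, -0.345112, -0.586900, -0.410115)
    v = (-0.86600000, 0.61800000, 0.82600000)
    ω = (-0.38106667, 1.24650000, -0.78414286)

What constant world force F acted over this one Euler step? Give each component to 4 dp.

v₁ − v₀ = (0.03400000, 0.01800000, 0.02600000)
F = m·Δv/dt = (1.7000, 0.9000, 1.3000)

F = (1.7000, 0.9000, 1.3000)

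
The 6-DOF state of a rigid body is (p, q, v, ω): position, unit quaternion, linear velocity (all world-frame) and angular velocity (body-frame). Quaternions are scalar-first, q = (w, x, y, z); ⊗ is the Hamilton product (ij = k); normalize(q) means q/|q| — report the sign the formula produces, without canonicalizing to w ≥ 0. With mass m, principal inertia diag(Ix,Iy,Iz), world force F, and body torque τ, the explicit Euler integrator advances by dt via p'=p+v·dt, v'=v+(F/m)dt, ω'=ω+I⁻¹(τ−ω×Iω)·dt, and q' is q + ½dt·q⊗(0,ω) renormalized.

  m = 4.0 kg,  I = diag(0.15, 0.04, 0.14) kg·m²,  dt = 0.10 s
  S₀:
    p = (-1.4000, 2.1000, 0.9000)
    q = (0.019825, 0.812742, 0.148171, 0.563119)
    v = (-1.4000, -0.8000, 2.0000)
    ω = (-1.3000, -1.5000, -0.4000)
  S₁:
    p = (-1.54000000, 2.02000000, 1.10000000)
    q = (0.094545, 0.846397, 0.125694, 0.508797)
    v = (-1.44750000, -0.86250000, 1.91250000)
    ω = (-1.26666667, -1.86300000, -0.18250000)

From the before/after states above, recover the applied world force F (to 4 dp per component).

v₁ − v₀ = (-0.04750000, -0.06250000, -0.08750000)
m·(v₁−v₀)/dt = (-1.9000, -2.5000, -3.5000)

F = (-1.9000, -2.5000, -3.5000)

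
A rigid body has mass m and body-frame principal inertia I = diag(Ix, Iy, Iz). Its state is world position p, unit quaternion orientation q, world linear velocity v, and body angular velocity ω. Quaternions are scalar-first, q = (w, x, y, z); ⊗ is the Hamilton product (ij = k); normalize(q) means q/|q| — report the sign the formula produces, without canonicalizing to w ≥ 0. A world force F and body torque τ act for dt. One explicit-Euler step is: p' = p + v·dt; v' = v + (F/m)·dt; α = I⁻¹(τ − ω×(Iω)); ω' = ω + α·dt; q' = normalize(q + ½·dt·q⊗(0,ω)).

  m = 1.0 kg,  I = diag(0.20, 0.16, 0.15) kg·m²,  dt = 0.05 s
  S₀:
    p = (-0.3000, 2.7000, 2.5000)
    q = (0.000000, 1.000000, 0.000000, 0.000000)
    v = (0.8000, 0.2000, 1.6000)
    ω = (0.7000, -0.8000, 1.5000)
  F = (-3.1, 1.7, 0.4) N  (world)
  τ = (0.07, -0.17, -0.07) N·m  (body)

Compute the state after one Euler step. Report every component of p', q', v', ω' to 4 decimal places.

a = F/m = (-3.1000, 1.7000, 0.4000)
p + v·dt = (-0.2600, 2.7100, 2.5800)
v + (F/m)dt = (0.6450, 0.2850, 1.6200)
(τ − ω×Iω)/I = (0.2900, -1.3906, -0.6160)
ω' = ω + α·dt = (0.7145, -0.8695, 1.4692)
2q̇ = q⊗(0,ω) = (-0.7000000, 0.0000000, -1.5000000, -0.8000000)
q + ½dt·q⊗(0,ω), renormalized = (-0.0175, 0.9989, -0.0375, -0.0200)

p' = (-0.2600, 2.7100, 2.5800)
q' = (-0.0175, 0.9989, -0.0375, -0.0200)
v' = (0.6450, 0.2850, 1.6200)
ω' = (0.7145, -0.8695, 1.4692)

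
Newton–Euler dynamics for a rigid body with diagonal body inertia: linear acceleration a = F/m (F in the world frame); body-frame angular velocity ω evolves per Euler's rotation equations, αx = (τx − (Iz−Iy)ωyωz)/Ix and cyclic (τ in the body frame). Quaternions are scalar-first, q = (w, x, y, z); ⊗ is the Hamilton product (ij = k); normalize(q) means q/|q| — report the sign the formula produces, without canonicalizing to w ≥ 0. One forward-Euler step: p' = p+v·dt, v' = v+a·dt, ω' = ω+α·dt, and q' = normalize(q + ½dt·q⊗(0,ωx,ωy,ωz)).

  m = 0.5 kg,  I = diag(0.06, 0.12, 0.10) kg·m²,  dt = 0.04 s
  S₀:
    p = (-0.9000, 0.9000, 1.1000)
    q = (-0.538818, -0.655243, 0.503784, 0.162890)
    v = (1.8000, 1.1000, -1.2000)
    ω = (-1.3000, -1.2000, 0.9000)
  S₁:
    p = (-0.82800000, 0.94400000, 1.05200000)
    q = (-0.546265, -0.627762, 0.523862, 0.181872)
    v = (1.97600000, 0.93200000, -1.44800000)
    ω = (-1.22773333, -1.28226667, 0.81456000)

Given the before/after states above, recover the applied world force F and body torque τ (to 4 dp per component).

F = (2.2000, -2.1000, -3.1000)
τ = (0.1300, -0.2000, -0.1200)

Δω = ω₁−ω₀ = (0.07226667, -0.08226667, -0.08544000)
τ = I·(Δω/dt) + ω₀×(Iω₀) = (0.1300, -0.2000, -0.1200)
v₁ − v₀ = (0.17600000, -0.16800000, -0.24800000)
applied force F = (2.2000, -2.1000, -3.1000)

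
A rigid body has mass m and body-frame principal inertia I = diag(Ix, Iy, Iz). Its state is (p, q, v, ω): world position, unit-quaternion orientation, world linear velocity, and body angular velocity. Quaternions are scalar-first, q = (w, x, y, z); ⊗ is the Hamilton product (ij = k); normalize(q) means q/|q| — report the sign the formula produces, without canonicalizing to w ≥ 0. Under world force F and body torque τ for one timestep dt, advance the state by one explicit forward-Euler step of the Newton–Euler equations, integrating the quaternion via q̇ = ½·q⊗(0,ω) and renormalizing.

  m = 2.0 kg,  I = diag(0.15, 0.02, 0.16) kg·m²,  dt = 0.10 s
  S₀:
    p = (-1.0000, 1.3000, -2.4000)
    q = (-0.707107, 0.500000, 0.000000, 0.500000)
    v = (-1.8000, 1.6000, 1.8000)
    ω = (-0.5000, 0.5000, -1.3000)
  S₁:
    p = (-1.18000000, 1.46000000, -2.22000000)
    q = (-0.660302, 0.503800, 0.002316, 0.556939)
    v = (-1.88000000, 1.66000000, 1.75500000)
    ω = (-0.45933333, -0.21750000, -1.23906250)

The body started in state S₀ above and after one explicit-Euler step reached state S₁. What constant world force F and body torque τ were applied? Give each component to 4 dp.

F = (-1.6000, 1.2000, -0.9000)
τ = (-0.0300, -0.1500, 0.1300)

v₁ − v₀ = (-0.08000000, 0.06000000, -0.04500000)
applied force F = (-1.6000, 1.2000, -0.9000)
rate change Δω = (0.04066667, -0.71750000, 0.06093750)
precession coupling = (-0.0910, -0.0065, 0.0325)
τ = I·(Δω/dt) + ω₀×(Iω₀) = (-0.0300, -0.1500, 0.1300)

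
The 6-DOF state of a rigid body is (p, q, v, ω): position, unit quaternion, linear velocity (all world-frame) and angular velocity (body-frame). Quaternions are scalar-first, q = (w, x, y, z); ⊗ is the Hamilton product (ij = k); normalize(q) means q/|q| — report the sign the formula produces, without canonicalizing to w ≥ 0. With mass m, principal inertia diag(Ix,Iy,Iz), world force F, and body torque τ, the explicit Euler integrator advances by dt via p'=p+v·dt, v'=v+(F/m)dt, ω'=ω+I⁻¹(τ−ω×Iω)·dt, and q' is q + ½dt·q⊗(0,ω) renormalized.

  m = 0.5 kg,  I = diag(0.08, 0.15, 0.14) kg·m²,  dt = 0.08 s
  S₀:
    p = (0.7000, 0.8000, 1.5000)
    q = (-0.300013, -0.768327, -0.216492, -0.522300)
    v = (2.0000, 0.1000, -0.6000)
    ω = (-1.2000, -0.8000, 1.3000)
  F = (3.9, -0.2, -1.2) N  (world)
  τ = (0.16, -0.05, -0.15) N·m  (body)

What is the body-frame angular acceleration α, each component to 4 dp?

gyro term ω×Iω = (0.0104, 0.0936, 0.0672)
(τ − ω×Iω)/I = (1.8700, -0.9573, -1.5514)

α = (1.8700, -0.9573, -1.5514)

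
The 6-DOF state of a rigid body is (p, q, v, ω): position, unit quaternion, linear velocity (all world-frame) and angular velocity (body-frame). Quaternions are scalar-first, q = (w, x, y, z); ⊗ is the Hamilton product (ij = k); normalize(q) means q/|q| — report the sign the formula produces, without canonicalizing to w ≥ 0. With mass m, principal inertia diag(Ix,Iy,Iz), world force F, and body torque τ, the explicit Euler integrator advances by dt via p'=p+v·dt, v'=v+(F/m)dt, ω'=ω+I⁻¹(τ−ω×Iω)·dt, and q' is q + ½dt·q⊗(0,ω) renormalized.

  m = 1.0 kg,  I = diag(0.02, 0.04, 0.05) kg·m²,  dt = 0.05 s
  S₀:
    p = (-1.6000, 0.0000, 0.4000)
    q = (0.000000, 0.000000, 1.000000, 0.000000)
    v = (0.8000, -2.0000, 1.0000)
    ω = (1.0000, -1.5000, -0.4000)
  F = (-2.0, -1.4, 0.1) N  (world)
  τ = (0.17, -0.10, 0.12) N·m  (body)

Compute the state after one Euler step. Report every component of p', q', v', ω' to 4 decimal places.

gyro term ω×Iω = (0.0060, 0.0120, -0.0300)
(τ − ω×Iω)/I = (8.2000, -2.8000, 3.0000)
new body rate ω' = (1.4100, -1.6400, -0.2500)
q⊗(0,ω) = (1.5000000, -0.4000000, 0.0000000, -1.0000000)
q + ½dt·q⊗(0,ω), renormalized = (0.0375, -0.0100, 0.9989, -0.0250)
a = (-2.0000, -1.4000, 0.1000)
p + v·dt = (-1.5600, -0.1000, 0.4500)
new velocity v' = (0.7000, -2.0700, 1.0050)

p' = (-1.5600, -0.1000, 0.4500)
q' = (0.0375, -0.0100, 0.9989, -0.0250)
v' = (0.7000, -2.0700, 1.0050)
ω' = (1.4100, -1.6400, -0.2500)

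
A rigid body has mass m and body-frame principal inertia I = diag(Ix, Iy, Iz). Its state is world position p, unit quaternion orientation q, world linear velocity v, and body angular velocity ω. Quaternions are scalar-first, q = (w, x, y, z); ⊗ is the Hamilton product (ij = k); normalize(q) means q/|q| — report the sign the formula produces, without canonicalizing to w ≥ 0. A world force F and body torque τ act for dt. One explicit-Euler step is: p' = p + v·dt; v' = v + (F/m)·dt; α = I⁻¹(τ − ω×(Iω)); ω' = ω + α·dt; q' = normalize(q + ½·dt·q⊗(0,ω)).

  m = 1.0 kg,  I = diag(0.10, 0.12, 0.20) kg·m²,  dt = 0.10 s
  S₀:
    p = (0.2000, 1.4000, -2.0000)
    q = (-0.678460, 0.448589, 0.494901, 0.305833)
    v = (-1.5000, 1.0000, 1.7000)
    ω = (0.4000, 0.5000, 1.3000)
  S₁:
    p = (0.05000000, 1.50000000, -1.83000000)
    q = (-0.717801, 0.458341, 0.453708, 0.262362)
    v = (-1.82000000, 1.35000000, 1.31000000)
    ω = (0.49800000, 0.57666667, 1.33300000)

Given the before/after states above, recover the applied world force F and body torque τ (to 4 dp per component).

F = (-3.2000, 3.5000, -3.9000)
τ = (0.1500, 0.0400, 0.0700)

Δω = ω₁−ω₀ = (0.09800000, 0.07666667, 0.03300000)
τ = I·(Δω/dt) + ω₀×(Iω₀) = (0.1500, 0.0400, 0.0700)
v₁ − v₀ = (-0.32000000, 0.35000000, -0.39000000)
F = m·Δv/dt = (-3.2000, 3.5000, -3.9000)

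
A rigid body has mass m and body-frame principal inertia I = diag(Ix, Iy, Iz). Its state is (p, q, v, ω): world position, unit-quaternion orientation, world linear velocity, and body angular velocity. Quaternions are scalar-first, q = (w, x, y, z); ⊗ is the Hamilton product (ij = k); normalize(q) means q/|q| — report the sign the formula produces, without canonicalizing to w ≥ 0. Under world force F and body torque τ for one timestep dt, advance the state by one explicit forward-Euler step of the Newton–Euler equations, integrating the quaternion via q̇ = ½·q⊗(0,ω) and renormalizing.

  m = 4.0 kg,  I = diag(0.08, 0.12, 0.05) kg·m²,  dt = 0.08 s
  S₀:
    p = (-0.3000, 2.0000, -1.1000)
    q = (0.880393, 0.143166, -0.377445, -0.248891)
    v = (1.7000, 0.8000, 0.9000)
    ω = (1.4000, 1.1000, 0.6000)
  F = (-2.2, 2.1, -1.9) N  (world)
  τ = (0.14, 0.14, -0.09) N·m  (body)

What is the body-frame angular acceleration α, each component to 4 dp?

α = (2.3275, 0.9567, -3.0320)

gyro term ω×Iω = (-0.0462, 0.0252, 0.0616)
angular accel α = (2.3275, 0.9567, -3.0320)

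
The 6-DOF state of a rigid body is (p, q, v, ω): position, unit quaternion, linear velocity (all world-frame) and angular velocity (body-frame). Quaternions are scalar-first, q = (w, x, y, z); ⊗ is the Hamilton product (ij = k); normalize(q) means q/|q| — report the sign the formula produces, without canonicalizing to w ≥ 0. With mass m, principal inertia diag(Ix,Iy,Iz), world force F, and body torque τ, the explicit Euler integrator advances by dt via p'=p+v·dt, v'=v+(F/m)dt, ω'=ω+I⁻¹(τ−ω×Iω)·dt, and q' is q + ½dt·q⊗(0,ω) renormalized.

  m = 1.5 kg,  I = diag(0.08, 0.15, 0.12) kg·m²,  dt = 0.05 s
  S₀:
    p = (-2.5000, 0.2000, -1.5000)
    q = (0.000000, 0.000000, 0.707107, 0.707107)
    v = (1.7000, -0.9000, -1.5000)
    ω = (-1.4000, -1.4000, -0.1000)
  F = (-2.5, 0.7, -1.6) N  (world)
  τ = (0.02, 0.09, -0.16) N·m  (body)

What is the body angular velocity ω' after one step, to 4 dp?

precession coupling ω×(Iω) = (-0.0042, -0.0056, 0.1372)
α = I⁻¹(τ − ω×Iω) = (0.3025, 0.6373, -2.4767)
ω + α·dt = (-1.3849, -1.3681, -0.2238)

ω' = (-1.3849, -1.3681, -0.2238)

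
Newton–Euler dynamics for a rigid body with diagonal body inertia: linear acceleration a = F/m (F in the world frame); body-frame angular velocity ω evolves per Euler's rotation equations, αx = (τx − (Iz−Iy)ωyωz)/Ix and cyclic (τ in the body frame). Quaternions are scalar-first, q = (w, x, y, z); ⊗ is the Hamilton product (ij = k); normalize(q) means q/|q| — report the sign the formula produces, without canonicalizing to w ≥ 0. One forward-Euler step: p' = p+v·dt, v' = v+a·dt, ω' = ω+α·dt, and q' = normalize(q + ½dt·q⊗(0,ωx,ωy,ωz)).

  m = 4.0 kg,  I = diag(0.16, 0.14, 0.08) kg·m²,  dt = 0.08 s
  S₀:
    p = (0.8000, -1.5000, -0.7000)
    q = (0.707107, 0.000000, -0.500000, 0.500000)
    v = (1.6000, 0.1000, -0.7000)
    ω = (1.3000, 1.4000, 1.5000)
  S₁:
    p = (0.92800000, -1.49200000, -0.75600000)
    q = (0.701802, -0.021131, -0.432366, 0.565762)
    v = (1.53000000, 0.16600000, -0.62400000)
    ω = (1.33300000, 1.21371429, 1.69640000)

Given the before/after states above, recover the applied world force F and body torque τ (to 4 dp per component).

ω₁ − ω₀ = (0.03300000, -0.18628571, 0.19640000)
τ = I·(Δω/dt) + ω₀×(Iω₀) = (-0.0600, -0.1700, 0.1600)
v₁ − v₀ = (-0.07000000, 0.06600000, 0.07600000)
m·(v₁−v₀)/dt = (-3.5000, 3.3000, 3.8000)

F = (-3.5000, 3.3000, 3.8000)
τ = (-0.0600, -0.1700, 0.1600)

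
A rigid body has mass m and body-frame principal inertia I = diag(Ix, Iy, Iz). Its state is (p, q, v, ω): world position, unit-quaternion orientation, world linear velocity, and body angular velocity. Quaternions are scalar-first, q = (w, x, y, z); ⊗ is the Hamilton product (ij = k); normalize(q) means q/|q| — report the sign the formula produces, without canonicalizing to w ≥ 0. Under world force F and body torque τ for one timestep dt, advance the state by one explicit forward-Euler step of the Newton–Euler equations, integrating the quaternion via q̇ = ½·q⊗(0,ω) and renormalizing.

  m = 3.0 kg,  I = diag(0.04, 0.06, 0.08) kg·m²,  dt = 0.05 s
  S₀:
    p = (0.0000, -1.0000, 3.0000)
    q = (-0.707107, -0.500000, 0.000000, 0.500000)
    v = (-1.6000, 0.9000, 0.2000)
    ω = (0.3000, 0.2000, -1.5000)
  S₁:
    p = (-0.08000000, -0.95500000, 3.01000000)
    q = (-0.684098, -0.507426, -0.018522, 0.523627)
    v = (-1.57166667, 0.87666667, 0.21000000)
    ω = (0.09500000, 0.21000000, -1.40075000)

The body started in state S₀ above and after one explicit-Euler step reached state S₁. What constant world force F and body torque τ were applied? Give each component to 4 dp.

F = (1.7000, -1.4000, 0.6000)
τ = (-0.1700, 0.0300, 0.1600)

velocity change Δv = (0.02833333, -0.02333333, 0.01000000)
F = m·Δv/dt = (1.7000, -1.4000, 0.6000)
Δω = ω₁−ω₀ = (-0.20500000, 0.01000000, 0.09925000)
ω₀×(Iω₀) = (-0.0060, 0.0180, 0.0012)
I·α + gyro = (-0.1700, 0.0300, 0.1600)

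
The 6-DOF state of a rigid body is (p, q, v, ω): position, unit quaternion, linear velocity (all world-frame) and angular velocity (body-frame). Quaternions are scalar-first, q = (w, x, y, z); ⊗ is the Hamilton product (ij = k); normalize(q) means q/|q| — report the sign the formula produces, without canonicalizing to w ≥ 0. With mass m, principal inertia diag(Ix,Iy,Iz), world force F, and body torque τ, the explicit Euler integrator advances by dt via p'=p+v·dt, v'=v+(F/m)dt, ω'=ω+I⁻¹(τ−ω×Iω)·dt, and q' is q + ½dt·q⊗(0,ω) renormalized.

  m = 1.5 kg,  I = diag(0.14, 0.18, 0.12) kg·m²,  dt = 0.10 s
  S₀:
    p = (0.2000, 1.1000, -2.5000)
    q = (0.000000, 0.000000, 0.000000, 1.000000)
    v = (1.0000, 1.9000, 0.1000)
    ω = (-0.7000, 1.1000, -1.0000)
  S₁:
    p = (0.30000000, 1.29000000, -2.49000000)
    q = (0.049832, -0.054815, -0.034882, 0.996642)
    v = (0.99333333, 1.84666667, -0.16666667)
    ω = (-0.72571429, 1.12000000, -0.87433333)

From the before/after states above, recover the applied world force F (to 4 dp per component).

Δv = v₁−v₀ = (-0.00666667, -0.05333333, -0.26666667)
applied force F = (-0.1000, -0.8000, -4.0000)

F = (-0.1000, -0.8000, -4.0000)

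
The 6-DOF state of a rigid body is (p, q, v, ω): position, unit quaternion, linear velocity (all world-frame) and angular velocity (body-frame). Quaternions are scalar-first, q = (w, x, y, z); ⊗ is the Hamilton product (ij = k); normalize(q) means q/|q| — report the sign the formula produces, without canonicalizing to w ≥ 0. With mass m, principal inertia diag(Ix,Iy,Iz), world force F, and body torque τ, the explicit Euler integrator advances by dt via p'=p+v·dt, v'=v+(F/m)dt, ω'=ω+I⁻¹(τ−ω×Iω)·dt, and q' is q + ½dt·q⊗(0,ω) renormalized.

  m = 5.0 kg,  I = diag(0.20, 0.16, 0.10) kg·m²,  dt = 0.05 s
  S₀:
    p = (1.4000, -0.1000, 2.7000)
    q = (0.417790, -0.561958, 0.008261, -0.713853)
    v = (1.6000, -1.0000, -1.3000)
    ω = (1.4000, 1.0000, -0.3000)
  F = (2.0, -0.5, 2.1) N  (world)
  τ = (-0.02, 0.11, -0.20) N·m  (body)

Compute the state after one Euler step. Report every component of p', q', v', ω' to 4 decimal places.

p' = (1.4800, -0.1500, 2.6350)
q' = (0.4315, -0.5290, -0.0105, -0.7306)
v' = (1.6200, -1.0050, -1.2790)
ω' = (1.3905, 1.0475, -0.3720)

new position p' = (1.4800, -0.1500, 2.6350)
v' = v + a·dt = (1.6200, -1.0050, -1.2790)
angular accel α = (-0.1900, 0.9500, -1.4400)
ω' = ω + α·dt = (1.3905, 1.0475, -0.3720)
Hamilton product q⊗(0,ω) = (0.5643243, 1.2962807, -0.7501916, -0.6988604)
updated quaternion q' = (0.4315, -0.5290, -0.0105, -0.7306)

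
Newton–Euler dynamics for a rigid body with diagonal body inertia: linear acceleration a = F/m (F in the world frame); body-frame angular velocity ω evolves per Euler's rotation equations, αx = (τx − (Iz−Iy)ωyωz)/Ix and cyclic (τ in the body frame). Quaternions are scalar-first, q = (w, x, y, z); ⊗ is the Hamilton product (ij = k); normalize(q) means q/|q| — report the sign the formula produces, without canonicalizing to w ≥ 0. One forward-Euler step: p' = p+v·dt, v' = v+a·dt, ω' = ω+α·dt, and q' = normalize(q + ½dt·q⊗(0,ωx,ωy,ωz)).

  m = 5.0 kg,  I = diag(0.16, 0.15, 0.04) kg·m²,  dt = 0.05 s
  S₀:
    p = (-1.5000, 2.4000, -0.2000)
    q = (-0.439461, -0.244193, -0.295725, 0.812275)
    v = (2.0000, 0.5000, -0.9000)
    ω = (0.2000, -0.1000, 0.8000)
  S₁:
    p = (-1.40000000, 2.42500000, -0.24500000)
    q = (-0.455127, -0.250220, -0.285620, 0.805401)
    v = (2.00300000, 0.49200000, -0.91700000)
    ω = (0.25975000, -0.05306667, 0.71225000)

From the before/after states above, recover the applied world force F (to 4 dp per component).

F = (0.3000, -0.8000, -1.7000)

v₁ − v₀ = (0.00300000, -0.00800000, -0.01700000)
applied force F = (0.3000, -0.8000, -1.7000)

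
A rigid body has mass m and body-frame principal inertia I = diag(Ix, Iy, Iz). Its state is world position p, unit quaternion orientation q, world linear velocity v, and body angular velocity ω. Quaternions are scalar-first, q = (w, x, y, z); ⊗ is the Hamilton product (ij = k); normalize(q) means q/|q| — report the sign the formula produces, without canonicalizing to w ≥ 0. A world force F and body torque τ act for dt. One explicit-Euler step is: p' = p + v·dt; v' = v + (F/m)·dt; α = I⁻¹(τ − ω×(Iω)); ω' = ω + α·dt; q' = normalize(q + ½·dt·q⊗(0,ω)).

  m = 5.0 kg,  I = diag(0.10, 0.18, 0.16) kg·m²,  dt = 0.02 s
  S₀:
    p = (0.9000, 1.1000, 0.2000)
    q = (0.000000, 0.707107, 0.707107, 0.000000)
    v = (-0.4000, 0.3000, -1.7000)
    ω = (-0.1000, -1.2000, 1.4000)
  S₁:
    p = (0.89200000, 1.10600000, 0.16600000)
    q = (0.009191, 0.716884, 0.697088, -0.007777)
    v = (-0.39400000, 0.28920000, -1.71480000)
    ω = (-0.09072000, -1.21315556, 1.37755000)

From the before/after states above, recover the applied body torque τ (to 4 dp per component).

ω₁ − ω₀ = (0.00928000, -0.01315556, -0.02245000)
τ = I·(Δω/dt) + ω₀×(Iω₀) = (0.0800, -0.1100, -0.1700)

τ = (0.0800, -0.1100, -0.1700)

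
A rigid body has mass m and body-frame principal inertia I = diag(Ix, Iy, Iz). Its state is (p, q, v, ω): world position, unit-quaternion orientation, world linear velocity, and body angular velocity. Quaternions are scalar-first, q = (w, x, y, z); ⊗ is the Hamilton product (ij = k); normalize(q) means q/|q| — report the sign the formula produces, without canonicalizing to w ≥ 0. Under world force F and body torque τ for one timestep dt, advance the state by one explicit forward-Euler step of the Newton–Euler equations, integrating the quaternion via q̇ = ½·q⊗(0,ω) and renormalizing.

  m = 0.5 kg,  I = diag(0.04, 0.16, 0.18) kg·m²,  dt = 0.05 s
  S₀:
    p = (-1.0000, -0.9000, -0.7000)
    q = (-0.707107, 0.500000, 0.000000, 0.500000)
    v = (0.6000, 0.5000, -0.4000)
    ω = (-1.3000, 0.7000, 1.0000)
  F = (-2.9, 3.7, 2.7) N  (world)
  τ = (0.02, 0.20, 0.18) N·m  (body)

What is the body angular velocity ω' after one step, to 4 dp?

angular accel α = (0.1500, 0.1125, 1.6067)
ω' = ω + α·dt = (-1.2925, 0.7056, 1.0803)

ω' = (-1.2925, 0.7056, 1.0803)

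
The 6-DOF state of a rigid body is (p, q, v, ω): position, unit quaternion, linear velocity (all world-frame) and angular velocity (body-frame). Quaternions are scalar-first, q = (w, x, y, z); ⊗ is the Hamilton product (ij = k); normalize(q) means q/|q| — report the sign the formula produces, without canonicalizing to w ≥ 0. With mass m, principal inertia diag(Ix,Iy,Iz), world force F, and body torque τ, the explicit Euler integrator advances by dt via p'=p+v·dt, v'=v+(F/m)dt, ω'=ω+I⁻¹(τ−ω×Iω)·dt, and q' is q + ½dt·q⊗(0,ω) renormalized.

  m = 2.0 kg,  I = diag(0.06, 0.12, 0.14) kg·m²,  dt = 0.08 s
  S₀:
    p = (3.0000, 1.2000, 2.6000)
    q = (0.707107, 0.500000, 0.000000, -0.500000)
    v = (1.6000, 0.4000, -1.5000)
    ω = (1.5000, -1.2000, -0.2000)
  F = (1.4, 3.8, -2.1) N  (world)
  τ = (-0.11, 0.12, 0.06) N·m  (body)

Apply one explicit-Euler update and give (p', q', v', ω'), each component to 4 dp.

linear accel F/m = (0.7000, 1.9000, -1.0500)
new position p' = (3.1280, 1.2320, 2.4800)
new velocity v' = (1.6560, 0.5520, -1.5840)
precession coupling ω×(Iω) = (0.0048, 0.0240, -0.1080)
(τ − ω×Iω)/I = (-1.9133, 0.8000, 1.2000)
new body rate ω' = (1.3469, -1.1360, -0.1040)
Hamilton product q⊗(0,ω) = (-0.8500000, 0.4606605, -1.4985284, -0.7414214)
q + ½dt·q⊗(0,ω), renormalized = (0.6711, 0.5169, -0.0598, -0.5281)

p' = (3.1280, 1.2320, 2.4800)
q' = (0.6711, 0.5169, -0.0598, -0.5281)
v' = (1.6560, 0.5520, -1.5840)
ω' = (1.3469, -1.1360, -0.1040)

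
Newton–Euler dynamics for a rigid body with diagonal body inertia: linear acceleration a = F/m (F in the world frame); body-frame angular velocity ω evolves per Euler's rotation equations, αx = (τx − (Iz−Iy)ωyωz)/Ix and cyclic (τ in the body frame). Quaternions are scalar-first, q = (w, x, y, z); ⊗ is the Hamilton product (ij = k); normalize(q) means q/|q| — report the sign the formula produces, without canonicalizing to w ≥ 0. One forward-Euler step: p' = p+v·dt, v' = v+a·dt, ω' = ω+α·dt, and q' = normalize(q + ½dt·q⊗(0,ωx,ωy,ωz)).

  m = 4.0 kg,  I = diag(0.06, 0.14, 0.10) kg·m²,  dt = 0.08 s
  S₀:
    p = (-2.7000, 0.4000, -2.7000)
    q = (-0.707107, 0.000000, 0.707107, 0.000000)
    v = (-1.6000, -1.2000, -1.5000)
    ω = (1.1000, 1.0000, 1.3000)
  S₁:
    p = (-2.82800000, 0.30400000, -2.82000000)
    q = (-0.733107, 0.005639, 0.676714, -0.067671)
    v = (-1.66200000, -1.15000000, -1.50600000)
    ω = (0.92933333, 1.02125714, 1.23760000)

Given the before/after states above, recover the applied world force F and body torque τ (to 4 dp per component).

ω₁ − ω₀ = (-0.17066667, 0.02125714, -0.06240000)
precession coupling = (-0.0520, -0.0572, 0.0880)
I·α + gyro = (-0.1800, -0.0200, 0.0100)
Δv = v₁−v₀ = (-0.06200000, 0.05000000, -0.00600000)
applied force F = (-3.1000, 2.5000, -0.3000)

F = (-3.1000, 2.5000, -0.3000)
τ = (-0.1800, -0.0200, 0.0100)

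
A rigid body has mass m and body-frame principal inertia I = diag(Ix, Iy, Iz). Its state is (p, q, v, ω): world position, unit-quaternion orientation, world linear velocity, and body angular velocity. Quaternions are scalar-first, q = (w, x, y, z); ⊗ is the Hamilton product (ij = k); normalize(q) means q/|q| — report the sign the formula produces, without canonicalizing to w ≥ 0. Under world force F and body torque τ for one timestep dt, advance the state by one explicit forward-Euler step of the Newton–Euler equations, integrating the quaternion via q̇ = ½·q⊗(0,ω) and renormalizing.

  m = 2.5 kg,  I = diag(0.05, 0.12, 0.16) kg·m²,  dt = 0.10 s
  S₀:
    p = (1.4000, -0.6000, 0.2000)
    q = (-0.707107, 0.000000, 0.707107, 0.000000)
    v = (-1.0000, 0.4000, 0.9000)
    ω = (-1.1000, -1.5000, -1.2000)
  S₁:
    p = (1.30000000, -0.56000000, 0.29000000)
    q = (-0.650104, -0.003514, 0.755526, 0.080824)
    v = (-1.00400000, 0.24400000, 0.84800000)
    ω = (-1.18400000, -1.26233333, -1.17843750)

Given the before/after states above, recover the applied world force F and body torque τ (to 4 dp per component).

ω₁ − ω₀ = (-0.08400000, 0.23766667, 0.02156250)
precession coupling = (0.0720, -0.1452, 0.1155)
I·α + gyro = (0.0300, 0.1400, 0.1500)
velocity change Δv = (-0.00400000, -0.15600000, -0.05200000)
applied force F = (-0.1000, -3.9000, -1.3000)

F = (-0.1000, -3.9000, -1.3000)
τ = (0.0300, 0.1400, 0.1500)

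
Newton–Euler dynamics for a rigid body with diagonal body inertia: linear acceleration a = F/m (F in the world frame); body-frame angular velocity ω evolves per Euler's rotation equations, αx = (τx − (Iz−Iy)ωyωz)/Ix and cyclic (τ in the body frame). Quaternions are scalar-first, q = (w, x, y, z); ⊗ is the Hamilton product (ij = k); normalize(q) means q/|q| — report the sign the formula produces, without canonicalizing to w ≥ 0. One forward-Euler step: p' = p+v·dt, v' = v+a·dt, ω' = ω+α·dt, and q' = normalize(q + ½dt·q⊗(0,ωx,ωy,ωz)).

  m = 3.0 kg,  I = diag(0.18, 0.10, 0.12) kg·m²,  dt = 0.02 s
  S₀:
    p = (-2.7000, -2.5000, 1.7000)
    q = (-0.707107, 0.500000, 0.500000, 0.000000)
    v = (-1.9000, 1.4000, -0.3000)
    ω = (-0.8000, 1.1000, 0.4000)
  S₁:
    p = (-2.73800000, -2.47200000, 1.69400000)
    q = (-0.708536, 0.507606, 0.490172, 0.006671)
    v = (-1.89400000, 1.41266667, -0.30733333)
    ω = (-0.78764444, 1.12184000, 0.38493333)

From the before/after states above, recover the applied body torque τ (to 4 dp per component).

ω₁ − ω₀ = (0.01235556, 0.02184000, -0.01506667)
τ = I·(Δω/dt) + ω₀×(Iω₀) = (0.1200, 0.0900, -0.0200)

τ = (0.1200, 0.0900, -0.0200)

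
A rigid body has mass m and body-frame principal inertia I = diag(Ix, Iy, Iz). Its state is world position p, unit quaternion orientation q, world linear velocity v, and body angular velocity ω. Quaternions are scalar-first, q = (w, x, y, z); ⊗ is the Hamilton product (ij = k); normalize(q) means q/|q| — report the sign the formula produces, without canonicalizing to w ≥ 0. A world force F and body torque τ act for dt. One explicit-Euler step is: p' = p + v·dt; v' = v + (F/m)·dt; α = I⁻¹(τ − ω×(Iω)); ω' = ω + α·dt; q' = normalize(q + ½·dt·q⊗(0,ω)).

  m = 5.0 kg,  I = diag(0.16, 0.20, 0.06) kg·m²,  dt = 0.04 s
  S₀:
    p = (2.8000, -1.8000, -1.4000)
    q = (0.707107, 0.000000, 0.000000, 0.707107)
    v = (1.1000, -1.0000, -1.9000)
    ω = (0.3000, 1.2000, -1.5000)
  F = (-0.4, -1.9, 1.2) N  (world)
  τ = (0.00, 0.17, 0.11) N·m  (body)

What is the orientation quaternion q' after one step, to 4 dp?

Hamilton product q⊗(0,ω) = (1.0606605, -0.6363963, 1.0606605, -1.0606605)
q + ½dt·q⊗(0,ω), renormalized = (0.7278, -0.0127, 0.0212, 0.6854)

q' = (0.7278, -0.0127, 0.0212, 0.6854)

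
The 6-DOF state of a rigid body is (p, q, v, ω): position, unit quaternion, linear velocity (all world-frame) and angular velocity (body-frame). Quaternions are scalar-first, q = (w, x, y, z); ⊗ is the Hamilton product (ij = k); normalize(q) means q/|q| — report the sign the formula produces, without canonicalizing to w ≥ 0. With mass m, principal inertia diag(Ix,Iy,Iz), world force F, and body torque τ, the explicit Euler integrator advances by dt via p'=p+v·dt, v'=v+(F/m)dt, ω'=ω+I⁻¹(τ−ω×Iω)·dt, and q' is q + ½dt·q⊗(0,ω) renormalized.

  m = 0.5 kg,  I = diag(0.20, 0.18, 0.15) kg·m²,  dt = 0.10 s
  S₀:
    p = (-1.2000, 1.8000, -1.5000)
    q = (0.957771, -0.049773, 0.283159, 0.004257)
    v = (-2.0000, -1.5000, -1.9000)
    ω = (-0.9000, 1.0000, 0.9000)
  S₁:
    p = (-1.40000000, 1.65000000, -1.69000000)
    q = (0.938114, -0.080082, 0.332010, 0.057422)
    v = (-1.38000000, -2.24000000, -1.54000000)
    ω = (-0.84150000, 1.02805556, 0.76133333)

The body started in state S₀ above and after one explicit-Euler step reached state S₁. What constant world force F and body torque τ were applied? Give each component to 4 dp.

F = (3.1000, -3.7000, 1.8000)
τ = (0.0900, 0.0100, -0.1900)

rate change Δω = (0.05850000, 0.02805556, -0.13866667)
gyro term ω₀×Iω₀ = (-0.0270, -0.0405, 0.0180)
I·α + gyro = (0.0900, 0.0100, -0.1900)
v₁ − v₀ = (0.62000000, -0.74000000, 0.36000000)
m·(v₁−v₀)/dt = (3.1000, -3.7000, 1.8000)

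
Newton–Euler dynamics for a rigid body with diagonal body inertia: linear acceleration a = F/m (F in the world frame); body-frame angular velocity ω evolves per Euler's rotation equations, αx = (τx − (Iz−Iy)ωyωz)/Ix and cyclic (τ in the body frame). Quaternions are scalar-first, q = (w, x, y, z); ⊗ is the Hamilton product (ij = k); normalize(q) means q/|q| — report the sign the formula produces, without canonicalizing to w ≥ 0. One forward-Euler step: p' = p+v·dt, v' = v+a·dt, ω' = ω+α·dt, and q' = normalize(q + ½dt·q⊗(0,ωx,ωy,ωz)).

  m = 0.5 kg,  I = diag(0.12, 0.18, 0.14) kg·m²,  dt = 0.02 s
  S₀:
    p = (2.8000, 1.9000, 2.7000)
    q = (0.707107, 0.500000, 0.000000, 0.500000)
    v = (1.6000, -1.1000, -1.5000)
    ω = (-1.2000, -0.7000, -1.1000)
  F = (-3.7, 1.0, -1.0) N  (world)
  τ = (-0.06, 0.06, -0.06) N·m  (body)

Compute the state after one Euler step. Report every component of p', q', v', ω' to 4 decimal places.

p' = (2.8320, 1.8780, 2.6700)
q' = (0.7185, 0.4949, -0.0054, 0.4886)
v' = (1.4520, -1.0600, -1.5400)
ω' = (-1.2049, -0.6904, -1.1158)

(τ − ω×Iω)/I = (-0.2433, 0.4800, -0.7886)
new body rate ω' = (-1.2049, -0.6904, -1.1158)
Hamilton product q⊗(0,ω) = (1.1500000, -0.4985284, -0.5449749, -1.1278177)
q + ½dt·q⊗(0,ω), renormalized = (0.7185, 0.4949, -0.0054, 0.4886)
p' = p + v·dt = (2.8320, 1.8780, 2.6700)
new velocity v' = (1.4520, -1.0600, -1.5400)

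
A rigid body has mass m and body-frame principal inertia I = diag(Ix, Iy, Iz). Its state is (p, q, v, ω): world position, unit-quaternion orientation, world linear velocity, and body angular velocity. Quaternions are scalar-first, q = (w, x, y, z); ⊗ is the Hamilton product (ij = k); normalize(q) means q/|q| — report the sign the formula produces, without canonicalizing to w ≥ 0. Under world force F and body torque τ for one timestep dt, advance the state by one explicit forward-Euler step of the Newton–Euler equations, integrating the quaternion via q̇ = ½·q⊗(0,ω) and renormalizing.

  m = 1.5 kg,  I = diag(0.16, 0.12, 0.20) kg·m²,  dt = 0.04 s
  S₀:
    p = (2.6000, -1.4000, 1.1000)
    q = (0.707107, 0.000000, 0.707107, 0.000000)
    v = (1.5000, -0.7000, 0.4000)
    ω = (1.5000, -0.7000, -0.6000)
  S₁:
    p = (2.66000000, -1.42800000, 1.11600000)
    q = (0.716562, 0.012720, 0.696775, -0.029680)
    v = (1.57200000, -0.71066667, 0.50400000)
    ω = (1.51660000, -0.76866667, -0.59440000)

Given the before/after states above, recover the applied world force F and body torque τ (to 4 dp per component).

Δv = v₁−v₀ = (0.07200000, -0.01066667, 0.10400000)
F = m·Δv/dt = (2.7000, -0.4000, 3.9000)
Δω = ω₁−ω₀ = (0.01660000, -0.06866667, 0.00560000)
I·α + gyro = (0.1000, -0.1700, 0.0700)

F = (2.7000, -0.4000, 3.9000)
τ = (0.1000, -0.1700, 0.0700)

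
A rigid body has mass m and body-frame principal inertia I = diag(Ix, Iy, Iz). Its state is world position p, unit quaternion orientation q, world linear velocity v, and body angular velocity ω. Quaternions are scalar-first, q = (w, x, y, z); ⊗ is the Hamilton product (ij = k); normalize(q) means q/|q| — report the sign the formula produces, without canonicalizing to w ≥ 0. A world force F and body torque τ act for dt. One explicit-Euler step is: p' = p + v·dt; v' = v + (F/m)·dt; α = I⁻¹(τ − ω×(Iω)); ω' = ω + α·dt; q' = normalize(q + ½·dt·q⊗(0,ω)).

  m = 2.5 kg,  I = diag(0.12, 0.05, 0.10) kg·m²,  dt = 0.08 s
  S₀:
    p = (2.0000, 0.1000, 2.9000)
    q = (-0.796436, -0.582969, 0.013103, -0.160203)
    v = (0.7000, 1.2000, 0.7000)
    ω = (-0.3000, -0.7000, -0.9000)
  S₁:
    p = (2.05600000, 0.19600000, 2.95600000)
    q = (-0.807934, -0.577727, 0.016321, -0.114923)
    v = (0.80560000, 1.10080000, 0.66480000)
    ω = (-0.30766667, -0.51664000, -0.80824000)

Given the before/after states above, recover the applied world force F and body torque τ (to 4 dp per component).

F = (3.3000, -3.1000, -1.1000)
τ = (0.0200, 0.1200, 0.1000)

v₁ − v₀ = (0.10560000, -0.09920000, -0.03520000)
F = m·Δv/dt = (3.3000, -3.1000, -1.1000)
ω₁ − ω₀ = (-0.00766667, 0.18336000, 0.09176000)
I·α + gyro = (0.0200, 0.1200, 0.1000)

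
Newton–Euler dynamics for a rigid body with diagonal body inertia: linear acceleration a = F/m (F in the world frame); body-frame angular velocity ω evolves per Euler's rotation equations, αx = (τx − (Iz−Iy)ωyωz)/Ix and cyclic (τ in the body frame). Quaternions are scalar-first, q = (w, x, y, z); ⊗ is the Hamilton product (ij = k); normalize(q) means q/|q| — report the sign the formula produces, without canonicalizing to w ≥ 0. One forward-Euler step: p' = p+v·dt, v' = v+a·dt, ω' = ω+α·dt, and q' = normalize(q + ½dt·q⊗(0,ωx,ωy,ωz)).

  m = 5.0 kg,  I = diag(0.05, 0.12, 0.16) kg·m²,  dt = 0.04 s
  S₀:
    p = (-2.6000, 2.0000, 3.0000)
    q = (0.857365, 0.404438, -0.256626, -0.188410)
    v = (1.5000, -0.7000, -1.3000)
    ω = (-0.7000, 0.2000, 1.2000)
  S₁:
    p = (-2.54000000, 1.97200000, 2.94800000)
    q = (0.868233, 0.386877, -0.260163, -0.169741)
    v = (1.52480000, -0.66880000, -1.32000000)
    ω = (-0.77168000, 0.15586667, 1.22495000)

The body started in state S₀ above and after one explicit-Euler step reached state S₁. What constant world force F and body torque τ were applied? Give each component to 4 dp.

v₁ − v₀ = (0.02480000, 0.03120000, -0.02000000)
m·(v₁−v₀)/dt = (3.1000, 3.9000, -2.5000)
ω₁ − ω₀ = (-0.07168000, -0.04413333, 0.02495000)
ω₀×(Iω₀) = (0.0096, 0.0924, -0.0098)
applied torque τ = (-0.0800, -0.0400, 0.0900)

F = (3.1000, 3.9000, -2.5000)
τ = (-0.0800, -0.0400, 0.0900)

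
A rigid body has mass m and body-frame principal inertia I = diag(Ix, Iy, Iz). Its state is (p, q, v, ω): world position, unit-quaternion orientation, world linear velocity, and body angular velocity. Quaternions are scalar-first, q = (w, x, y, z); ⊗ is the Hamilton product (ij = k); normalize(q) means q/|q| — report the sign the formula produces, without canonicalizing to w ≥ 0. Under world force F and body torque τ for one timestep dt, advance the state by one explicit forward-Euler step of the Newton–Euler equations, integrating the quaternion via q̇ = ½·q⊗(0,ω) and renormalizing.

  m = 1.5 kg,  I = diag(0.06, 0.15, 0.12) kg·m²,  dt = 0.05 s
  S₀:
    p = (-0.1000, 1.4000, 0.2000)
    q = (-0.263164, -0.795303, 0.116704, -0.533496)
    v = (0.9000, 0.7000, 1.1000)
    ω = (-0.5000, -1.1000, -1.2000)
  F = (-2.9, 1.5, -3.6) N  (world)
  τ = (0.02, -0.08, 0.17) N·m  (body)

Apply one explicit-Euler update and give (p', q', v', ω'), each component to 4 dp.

p' = (-0.0550, 1.4350, 0.2550)
q' = (-0.2856, -0.8095, 0.1067, -0.5018)
v' = (0.8033, 0.7500, 0.9800)
ω' = (-0.4503, -1.1147, -1.1498)

a = F/m = (-1.9333, 1.0000, -2.4000)
p' = p + v·dt = (-0.0550, 1.4350, 0.2550)
v' = v + a·dt = (0.8033, 0.7500, 0.9800)
gyro term ω×Iω = (-0.0396, -0.0360, 0.0495)
α = I⁻¹(τ − ω×Iω) = (0.9933, -0.2933, 1.0042)
new body rate ω' = (-0.4503, -1.1147, -1.1498)
Hamilton product q⊗(0,ω) = (-0.9094723, -0.5953084, -0.3981352, 1.2489821)
q' = normalize(q + ½dt·q⊗(0,ω)) = (-0.2856, -0.8095, 0.1067, -0.5018)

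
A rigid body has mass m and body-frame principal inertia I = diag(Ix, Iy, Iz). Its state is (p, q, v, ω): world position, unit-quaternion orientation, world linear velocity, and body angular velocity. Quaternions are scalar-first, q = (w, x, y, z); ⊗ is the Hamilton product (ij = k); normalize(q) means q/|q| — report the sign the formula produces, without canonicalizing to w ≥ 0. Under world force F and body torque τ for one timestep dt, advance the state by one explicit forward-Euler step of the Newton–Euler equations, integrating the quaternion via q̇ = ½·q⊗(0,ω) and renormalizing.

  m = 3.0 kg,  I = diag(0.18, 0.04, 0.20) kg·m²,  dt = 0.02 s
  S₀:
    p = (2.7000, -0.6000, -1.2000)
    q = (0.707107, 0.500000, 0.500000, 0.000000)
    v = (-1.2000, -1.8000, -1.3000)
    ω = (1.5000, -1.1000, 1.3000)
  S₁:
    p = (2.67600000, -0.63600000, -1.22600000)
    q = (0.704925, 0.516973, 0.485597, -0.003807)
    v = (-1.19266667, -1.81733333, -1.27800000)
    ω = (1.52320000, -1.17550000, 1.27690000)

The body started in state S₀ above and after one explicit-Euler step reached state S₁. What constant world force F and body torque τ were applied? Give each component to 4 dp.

rate change Δω = (0.02320000, -0.07550000, -0.02310000)
τ = I·(Δω/dt) + ω₀×(Iω₀) = (-0.0200, -0.1900, 0.0000)
velocity change Δv = (0.00733333, -0.01733333, 0.02200000)
F = m·Δv/dt = (1.1000, -2.6000, 3.3000)

F = (1.1000, -2.6000, 3.3000)
τ = (-0.0200, -0.1900, 0.0000)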